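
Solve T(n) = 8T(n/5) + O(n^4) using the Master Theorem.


a=8, b=5, c=4. log_5(8)=1.292 < c=4. Case 3: O(n^c) = O(n^4)
Complexity: O(n^4)


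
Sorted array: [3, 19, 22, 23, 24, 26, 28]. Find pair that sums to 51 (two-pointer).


Two pointers: lo=0, hi=6
Found pair: (23, 28) summing to 51


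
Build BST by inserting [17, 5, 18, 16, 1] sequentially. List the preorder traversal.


Root = 17; build tree by BST insertion.
Preorder traversal: [17, 5, 1, 16, 18]


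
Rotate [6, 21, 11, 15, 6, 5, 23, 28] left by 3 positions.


Left rotate by 3: [15, 6, 5, 23, 28, 6, 21, 11]


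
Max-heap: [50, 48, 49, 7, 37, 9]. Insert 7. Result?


Append 7: [50, 48, 49, 7, 37, 9, 7]
Bubble up: no swaps needed
Result: [50, 48, 49, 7, 37, 9, 7]


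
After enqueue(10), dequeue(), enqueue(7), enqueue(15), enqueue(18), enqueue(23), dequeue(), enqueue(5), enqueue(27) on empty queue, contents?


enqueue(10) -> [10]
dequeue() returns 10 -> []
enqueue(7) -> [7]
enqueue(15) -> [7, 15]
enqueue(18) -> [7, 15, 18]
enqueue(23) -> [7, 15, 18, 23]
dequeue() returns 7 -> [15, 18, 23]
enqueue(5) -> [15, 18, 23, 5]
enqueue(27) -> [15, 18, 23, 5, 27]
Final queue (front to back): [15, 18, 23, 5, 27]


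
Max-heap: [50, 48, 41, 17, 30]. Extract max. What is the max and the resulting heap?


Max = 50
Replace root with last, heapify down
Resulting heap: [48, 30, 41, 17]


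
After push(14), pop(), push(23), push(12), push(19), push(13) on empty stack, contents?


push(14) -> [14]
pop() returns 14 -> []
push(23) -> [23]
push(12) -> [23, 12]
push(19) -> [23, 12, 19]
push(13) -> [23, 12, 19, 13]
Final stack (bottom to top): [23, 12, 19, 13]


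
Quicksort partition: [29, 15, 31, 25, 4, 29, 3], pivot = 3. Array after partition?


Elements <= 3 go left of pivot.
Result: [3, 15, 31, 25, 4, 29, 29], pivot at index 0


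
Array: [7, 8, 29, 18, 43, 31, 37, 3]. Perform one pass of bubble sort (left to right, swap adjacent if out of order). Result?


After one pass: [7, 8, 18, 29, 31, 37, 3, 43]


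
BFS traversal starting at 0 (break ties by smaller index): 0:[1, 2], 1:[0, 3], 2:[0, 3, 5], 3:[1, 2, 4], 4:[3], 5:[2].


BFS queue: start with [0]
Visit order: [0, 1, 2, 3, 5, 4]


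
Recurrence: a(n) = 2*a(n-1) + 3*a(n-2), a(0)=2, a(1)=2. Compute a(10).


Build bottom-up:
...a(8)=6562, a(9)=19682, a(10)=2*19682+3*6562=59050


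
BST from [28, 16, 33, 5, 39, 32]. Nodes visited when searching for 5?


BST root = 28
Search for 5: compare at each node
Path: [28, 16, 5]


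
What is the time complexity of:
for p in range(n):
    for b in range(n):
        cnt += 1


Per nesting level: O(n) * O(n) = O(n^2)
Complexity: O(n^2)


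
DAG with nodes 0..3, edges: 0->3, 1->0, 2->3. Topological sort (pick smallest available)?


Kahn's algorithm, process smallest node first
Order: [1, 0, 2, 3]


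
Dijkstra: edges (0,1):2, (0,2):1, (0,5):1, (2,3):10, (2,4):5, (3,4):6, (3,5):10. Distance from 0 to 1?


Dijkstra from 0:
Distances: {0: 0, 1: 2, 2: 1, 3: 11, 4: 6, 5: 1}
Shortest distance to 1 = 2, path = [0, 1]


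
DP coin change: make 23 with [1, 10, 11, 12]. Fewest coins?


dp[0]=0; dp[i]=1+min(dp[i-c] for c in coins)
...dp[18]=7, dp[19]=8, dp[20]=2, dp[21]=2, dp[22]=2, dp[23]=2
Minimum coins for 23 = 2


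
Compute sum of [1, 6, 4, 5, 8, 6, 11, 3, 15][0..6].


Prefix sums: [0, 1, 7, 11, 16, 24, 30, 41, 44, 59]
Sum[0..6] = prefix[7] - prefix[0] = 41 - 0 = 41


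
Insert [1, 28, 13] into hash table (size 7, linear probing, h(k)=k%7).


Insertions: 1->slot 1; 28->slot 0; 13->slot 6
Table: [28, 1, None, None, None, None, 13]


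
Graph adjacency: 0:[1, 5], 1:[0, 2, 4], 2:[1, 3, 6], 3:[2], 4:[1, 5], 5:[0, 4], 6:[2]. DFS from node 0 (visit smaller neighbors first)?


DFS stack-based: start with [0]
Visit order: [0, 1, 2, 3, 6, 4, 5]


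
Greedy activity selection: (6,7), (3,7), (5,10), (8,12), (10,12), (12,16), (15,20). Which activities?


Greedy: pick earliest-ending, then skip overlaps.
Selected (3 activities): [(6, 7), (8, 12), (12, 16)]


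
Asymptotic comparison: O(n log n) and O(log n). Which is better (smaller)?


logarithmic grows slower than linearithmic
O(log n) is asymptotically smaller; O(n log n) grows faster


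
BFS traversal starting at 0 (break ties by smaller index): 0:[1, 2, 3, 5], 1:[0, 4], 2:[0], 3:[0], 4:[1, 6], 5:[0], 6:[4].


BFS queue: start with [0]
Visit order: [0, 1, 2, 3, 5, 4, 6]


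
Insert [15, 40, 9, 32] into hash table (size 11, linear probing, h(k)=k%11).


Insertions: 15->slot 4; 40->slot 7; 9->slot 9; 32->slot 10
Table: [None, None, None, None, 15, None, None, 40, None, 9, 32]


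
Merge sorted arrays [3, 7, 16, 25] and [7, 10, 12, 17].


Compare heads, take smaller each step.
Merged: [3, 7, 7, 10, 12, 16, 17, 25]


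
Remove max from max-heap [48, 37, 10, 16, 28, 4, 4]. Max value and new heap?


Max = 48
Replace root with last, heapify down
Resulting heap: [37, 28, 10, 16, 4, 4]


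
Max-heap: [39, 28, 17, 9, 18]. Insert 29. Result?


Append 29: [39, 28, 17, 9, 18, 29]
Bubble up: swap idx 5(29) with idx 2(17)
Result: [39, 28, 29, 9, 18, 17]


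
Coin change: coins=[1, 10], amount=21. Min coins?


dp[0]=0; dp[i]=1+min(dp[i-c] for c in coins)
...dp[16]=7, dp[17]=8, dp[18]=9, dp[19]=10, dp[20]=2, dp[21]=3
Minimum coins for 21 = 3


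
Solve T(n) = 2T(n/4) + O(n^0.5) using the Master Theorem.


a=2, b=4, c=0.5. log_4(2)=0.5 = c=0.5. Case 2: O(n^c log n) = O(sqrt(n) log n)
Complexity: O(sqrt(n) log n)


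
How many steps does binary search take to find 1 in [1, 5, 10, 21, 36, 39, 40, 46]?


Search for 1:
[0,7] mid=3 arr[3]=21
[0,2] mid=1 arr[1]=5
[0,0] mid=0 arr[0]=1
Total: 3 comparisons


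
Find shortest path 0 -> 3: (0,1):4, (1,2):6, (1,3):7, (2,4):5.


Dijkstra from 0:
Distances: {0: 0, 1: 4, 2: 10, 3: 11, 4: 15}
Shortest distance to 3 = 11, path = [0, 1, 3]


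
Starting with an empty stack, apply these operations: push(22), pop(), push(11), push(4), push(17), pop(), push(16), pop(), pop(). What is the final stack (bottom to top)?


push(22) -> [22]
pop() returns 22 -> []
push(11) -> [11]
push(4) -> [11, 4]
push(17) -> [11, 4, 17]
pop() returns 17 -> [11, 4]
push(16) -> [11, 4, 16]
pop() returns 16 -> [11, 4]
pop() returns 4 -> [11]
Final stack (bottom to top): [11]


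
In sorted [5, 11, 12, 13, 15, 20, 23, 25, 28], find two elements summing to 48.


Two pointers: lo=0, hi=8
Found pair: (20, 28) summing to 48


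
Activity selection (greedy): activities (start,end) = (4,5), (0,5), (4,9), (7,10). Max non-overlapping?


Greedy: pick earliest-ending, then skip overlaps.
Selected (2 activities): [(4, 5), (7, 10)]


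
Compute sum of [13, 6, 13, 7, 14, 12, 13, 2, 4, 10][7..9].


Prefix sums: [0, 13, 19, 32, 39, 53, 65, 78, 80, 84, 94]
Sum[7..9] = prefix[10] - prefix[7] = 94 - 78 = 16


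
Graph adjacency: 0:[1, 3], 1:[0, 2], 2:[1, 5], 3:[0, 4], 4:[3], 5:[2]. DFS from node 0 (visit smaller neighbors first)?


DFS stack-based: start with [0]
Visit order: [0, 1, 2, 5, 3, 4]


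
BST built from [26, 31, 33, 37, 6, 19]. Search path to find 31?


BST root = 26
Search for 31: compare at each node
Path: [26, 31]


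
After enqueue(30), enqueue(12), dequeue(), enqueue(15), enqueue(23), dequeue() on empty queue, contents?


enqueue(30) -> [30]
enqueue(12) -> [30, 12]
dequeue() returns 30 -> [12]
enqueue(15) -> [12, 15]
enqueue(23) -> [12, 15, 23]
dequeue() returns 12 -> [15, 23]
Final queue (front to back): [15, 23]


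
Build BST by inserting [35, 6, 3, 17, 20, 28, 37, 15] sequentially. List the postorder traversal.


Root = 35; build tree by BST insertion.
Postorder traversal: [3, 15, 28, 20, 17, 6, 37, 35]


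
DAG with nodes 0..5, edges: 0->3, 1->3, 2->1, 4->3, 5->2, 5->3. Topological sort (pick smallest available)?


Kahn's algorithm, process smallest node first
Order: [0, 4, 5, 2, 1, 3]


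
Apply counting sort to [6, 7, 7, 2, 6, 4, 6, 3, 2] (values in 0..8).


Count array: [0, 0, 2, 1, 1, 0, 3, 2, 0]
Reconstruct: [2, 2, 3, 4, 6, 6, 6, 7, 7]


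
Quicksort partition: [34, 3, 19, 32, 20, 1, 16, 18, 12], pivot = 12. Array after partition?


Elements <= 12 go left of pivot.
Result: [3, 1, 12, 32, 20, 34, 16, 18, 19], pivot at index 2


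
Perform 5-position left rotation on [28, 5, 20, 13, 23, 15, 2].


Left rotate by 5: [15, 2, 28, 5, 20, 13, 23]


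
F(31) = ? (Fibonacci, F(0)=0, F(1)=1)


F(n)=F(n-1)+F(n-2)
...F(29)=514229, F(30)=832040, F(31)=1346269


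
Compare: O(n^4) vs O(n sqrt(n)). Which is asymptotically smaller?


n^1.5 grows slower than quartic
O(n sqrt(n)) is asymptotically smaller; O(n^4) grows faster


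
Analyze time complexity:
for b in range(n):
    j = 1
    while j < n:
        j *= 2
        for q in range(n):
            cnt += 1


Per nesting level: O(n) * O(log n) * O(n) = O(n^2 log n)
Complexity: O(n^2 log n)


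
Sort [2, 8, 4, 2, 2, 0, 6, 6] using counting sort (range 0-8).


Count array: [1, 0, 3, 0, 1, 0, 2, 0, 1]
Reconstruct: [0, 2, 2, 2, 4, 6, 6, 8]


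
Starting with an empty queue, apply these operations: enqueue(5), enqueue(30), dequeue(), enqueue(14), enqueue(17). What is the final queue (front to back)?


enqueue(5) -> [5]
enqueue(30) -> [5, 30]
dequeue() returns 5 -> [30]
enqueue(14) -> [30, 14]
enqueue(17) -> [30, 14, 17]
Final queue (front to back): [30, 14, 17]


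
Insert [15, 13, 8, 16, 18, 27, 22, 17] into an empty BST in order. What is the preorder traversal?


Root = 15; build tree by BST insertion.
Preorder traversal: [15, 13, 8, 16, 18, 17, 27, 22]


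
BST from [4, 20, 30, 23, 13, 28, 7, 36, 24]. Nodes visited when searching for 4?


BST root = 4
Search for 4: compare at each node
Path: [4]


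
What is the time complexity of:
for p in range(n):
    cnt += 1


Per nesting level: O(n) = O(n)
Complexity: O(n)


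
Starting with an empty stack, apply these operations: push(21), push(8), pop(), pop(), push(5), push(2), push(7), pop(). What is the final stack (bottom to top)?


push(21) -> [21]
push(8) -> [21, 8]
pop() returns 8 -> [21]
pop() returns 21 -> []
push(5) -> [5]
push(2) -> [5, 2]
push(7) -> [5, 2, 7]
pop() returns 7 -> [5, 2]
Final stack (bottom to top): [5, 2]


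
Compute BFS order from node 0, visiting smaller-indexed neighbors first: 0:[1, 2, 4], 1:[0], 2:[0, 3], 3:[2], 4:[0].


BFS queue: start with [0]
Visit order: [0, 1, 2, 4, 3]


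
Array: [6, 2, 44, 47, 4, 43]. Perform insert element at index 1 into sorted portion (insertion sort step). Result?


After one pass: [2, 6, 44, 47, 4, 43]


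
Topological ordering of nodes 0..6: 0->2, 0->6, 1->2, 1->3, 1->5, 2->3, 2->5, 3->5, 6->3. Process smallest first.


Kahn's algorithm, process smallest node first
Order: [0, 1, 2, 4, 6, 3, 5]


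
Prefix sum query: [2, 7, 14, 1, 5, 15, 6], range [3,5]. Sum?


Prefix sums: [0, 2, 9, 23, 24, 29, 44, 50]
Sum[3..5] = prefix[6] - prefix[3] = 44 - 23 = 21


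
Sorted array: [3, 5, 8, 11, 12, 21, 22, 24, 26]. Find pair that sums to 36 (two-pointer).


Two pointers: lo=0, hi=8
Found pair: (12, 24) summing to 36


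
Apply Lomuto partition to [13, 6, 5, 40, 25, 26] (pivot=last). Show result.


Elements <= 26 go left of pivot.
Result: [13, 6, 5, 25, 26, 40], pivot at index 4


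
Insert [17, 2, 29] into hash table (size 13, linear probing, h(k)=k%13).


Insertions: 17->slot 4; 2->slot 2; 29->slot 3
Table: [None, None, 2, 29, 17, None, None, None, None, None, None, None, None]


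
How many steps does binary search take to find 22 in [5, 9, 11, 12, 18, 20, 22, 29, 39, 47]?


Search for 22:
[0,9] mid=4 arr[4]=18
[5,9] mid=7 arr[7]=29
[5,6] mid=5 arr[5]=20
[6,6] mid=6 arr[6]=22
Total: 4 comparisons


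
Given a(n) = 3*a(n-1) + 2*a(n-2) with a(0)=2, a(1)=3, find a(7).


Build bottom-up:
...a(5)=573, a(6)=2041, a(7)=3*2041+2*573=7269


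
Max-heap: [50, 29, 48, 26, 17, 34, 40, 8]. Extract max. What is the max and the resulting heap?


Max = 50
Replace root with last, heapify down
Resulting heap: [48, 29, 40, 26, 17, 34, 8]


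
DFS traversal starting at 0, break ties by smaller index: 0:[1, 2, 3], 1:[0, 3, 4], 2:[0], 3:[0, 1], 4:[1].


DFS stack-based: start with [0]
Visit order: [0, 1, 3, 4, 2]


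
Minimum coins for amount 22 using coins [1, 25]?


dp[0]=0; dp[i]=1+min(dp[i-c] for c in coins)
...dp[17]=17, dp[18]=18, dp[19]=19, dp[20]=20, dp[21]=21, dp[22]=22
Minimum coins for 22 = 22


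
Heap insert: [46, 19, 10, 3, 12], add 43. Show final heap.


Append 43: [46, 19, 10, 3, 12, 43]
Bubble up: swap idx 5(43) with idx 2(10)
Result: [46, 19, 43, 3, 12, 10]


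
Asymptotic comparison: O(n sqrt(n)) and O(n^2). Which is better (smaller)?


n^1.5 grows slower than quadratic
O(n sqrt(n)) is asymptotically smaller; O(n^2) grows faster


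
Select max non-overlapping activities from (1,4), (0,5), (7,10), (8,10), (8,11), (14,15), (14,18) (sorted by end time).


Greedy: pick earliest-ending, then skip overlaps.
Selected (3 activities): [(1, 4), (7, 10), (14, 15)]


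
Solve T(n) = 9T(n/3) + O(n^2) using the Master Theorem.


a=9, b=3, c=2. log_3(9)=2 = c=2. Case 2: O(n^c log n) = O(n^2 log n)
Complexity: O(n^2 log n)


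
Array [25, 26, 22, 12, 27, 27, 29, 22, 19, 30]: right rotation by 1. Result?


Right rotate by 1: [30, 25, 26, 22, 12, 27, 27, 29, 22, 19]


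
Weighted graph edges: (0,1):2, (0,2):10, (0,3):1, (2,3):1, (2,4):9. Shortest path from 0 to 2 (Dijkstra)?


Dijkstra from 0:
Distances: {0: 0, 1: 2, 2: 2, 3: 1, 4: 11}
Shortest distance to 2 = 2, path = [0, 3, 2]


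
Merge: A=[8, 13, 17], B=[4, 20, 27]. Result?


Compare heads, take smaller each step.
Merged: [4, 8, 13, 17, 20, 27]


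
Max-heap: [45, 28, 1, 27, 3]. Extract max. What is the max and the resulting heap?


Max = 45
Replace root with last, heapify down
Resulting heap: [28, 27, 1, 3]


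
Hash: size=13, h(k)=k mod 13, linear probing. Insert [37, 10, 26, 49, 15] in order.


Insertions: 37->slot 11; 10->slot 10; 26->slot 0; 49->slot 12; 15->slot 2
Table: [26, None, 15, None, None, None, None, None, None, None, 10, 37, 49]


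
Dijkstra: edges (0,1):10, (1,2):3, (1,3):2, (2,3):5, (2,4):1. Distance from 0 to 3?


Dijkstra from 0:
Distances: {0: 0, 1: 10, 2: 13, 3: 12, 4: 14}
Shortest distance to 3 = 12, path = [0, 1, 3]


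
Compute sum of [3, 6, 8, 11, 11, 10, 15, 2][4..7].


Prefix sums: [0, 3, 9, 17, 28, 39, 49, 64, 66]
Sum[4..7] = prefix[8] - prefix[4] = 66 - 28 = 38


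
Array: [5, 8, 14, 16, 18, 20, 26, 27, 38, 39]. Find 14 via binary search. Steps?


Search for 14:
[0,9] mid=4 arr[4]=18
[0,3] mid=1 arr[1]=8
[2,3] mid=2 arr[2]=14
Total: 3 comparisons


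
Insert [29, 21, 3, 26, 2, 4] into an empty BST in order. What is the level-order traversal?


Root = 29; build tree by BST insertion.
Level-Order traversal: [29, 21, 3, 26, 2, 4]


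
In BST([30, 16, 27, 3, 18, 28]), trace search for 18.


BST root = 30
Search for 18: compare at each node
Path: [30, 16, 27, 18]


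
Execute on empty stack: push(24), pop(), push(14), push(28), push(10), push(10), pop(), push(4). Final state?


push(24) -> [24]
pop() returns 24 -> []
push(14) -> [14]
push(28) -> [14, 28]
push(10) -> [14, 28, 10]
push(10) -> [14, 28, 10, 10]
pop() returns 10 -> [14, 28, 10]
push(4) -> [14, 28, 10, 4]
Final stack (bottom to top): [14, 28, 10, 4]


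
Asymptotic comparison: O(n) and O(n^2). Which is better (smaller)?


linear grows slower than quadratic
O(n) is asymptotically smaller; O(n^2) grows faster


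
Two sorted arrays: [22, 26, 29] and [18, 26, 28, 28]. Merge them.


Compare heads, take smaller each step.
Merged: [18, 22, 26, 26, 28, 28, 29]


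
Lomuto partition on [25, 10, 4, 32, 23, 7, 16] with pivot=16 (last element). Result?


Elements <= 16 go left of pivot.
Result: [10, 4, 7, 16, 23, 25, 32], pivot at index 3


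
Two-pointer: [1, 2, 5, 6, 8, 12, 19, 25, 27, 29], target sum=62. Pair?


Two pointers: lo=0, hi=9
No pair sums to 62


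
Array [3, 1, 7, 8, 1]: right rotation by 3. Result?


Right rotate by 3: [7, 8, 1, 3, 1]


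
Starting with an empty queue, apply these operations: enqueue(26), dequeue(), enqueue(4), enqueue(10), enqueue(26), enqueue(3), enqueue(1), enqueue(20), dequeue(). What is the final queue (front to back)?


enqueue(26) -> [26]
dequeue() returns 26 -> []
enqueue(4) -> [4]
enqueue(10) -> [4, 10]
enqueue(26) -> [4, 10, 26]
enqueue(3) -> [4, 10, 26, 3]
enqueue(1) -> [4, 10, 26, 3, 1]
enqueue(20) -> [4, 10, 26, 3, 1, 20]
dequeue() returns 4 -> [10, 26, 3, 1, 20]
Final queue (front to back): [10, 26, 3, 1, 20]


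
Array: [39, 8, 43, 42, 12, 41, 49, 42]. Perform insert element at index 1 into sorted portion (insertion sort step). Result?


After one pass: [8, 39, 43, 42, 12, 41, 49, 42]


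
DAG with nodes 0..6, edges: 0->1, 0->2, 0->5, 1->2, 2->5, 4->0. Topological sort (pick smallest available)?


Kahn's algorithm, process smallest node first
Order: [3, 4, 0, 1, 2, 5, 6]


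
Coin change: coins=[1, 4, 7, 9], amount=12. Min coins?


dp[0]=0; dp[i]=1+min(dp[i-c] for c in coins)
...dp[7]=1, dp[8]=2, dp[9]=1, dp[10]=2, dp[11]=2, dp[12]=3
Minimum coins for 12 = 3


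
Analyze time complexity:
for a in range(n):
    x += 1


Per nesting level: O(n) = O(n)
Complexity: O(n)


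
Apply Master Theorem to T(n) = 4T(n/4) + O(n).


a=4, b=4, c=1. log_4(4)=1 = c=1. Case 2: O(n^c log n) = O(n log n)
Complexity: O(n log n)


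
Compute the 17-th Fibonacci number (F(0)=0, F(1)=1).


F(n)=F(n-1)+F(n-2)
...F(15)=610, F(16)=987, F(17)=1597


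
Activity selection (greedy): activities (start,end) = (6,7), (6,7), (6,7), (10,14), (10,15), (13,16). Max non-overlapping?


Greedy: pick earliest-ending, then skip overlaps.
Selected (2 activities): [(6, 7), (10, 14)]


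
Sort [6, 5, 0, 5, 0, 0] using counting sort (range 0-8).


Count array: [3, 0, 0, 0, 0, 2, 1, 0, 0]
Reconstruct: [0, 0, 0, 5, 5, 6]


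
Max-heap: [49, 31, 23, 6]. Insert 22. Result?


Append 22: [49, 31, 23, 6, 22]
Bubble up: no swaps needed
Result: [49, 31, 23, 6, 22]


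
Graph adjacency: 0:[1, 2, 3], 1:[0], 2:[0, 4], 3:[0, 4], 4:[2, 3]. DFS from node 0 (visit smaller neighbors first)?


DFS stack-based: start with [0]
Visit order: [0, 1, 2, 4, 3]


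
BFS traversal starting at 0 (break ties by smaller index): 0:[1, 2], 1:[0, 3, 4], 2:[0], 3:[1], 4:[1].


BFS queue: start with [0]
Visit order: [0, 1, 2, 3, 4]


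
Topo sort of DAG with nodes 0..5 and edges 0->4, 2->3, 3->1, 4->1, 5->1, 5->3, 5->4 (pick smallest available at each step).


Kahn's algorithm, process smallest node first
Order: [0, 2, 5, 3, 4, 1]


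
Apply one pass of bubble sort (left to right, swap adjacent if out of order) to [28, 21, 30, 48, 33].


After one pass: [21, 28, 30, 33, 48]


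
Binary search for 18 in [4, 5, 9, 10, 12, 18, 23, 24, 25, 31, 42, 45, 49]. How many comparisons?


Search for 18:
[0,12] mid=6 arr[6]=23
[0,5] mid=2 arr[2]=9
[3,5] mid=4 arr[4]=12
[5,5] mid=5 arr[5]=18
Total: 4 comparisons


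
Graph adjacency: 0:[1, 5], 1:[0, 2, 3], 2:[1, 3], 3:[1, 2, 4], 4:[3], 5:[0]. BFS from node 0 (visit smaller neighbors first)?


BFS queue: start with [0]
Visit order: [0, 1, 5, 2, 3, 4]


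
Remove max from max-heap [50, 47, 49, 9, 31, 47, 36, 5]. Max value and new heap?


Max = 50
Replace root with last, heapify down
Resulting heap: [49, 47, 47, 9, 31, 5, 36]


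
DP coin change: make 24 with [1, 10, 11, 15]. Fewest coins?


dp[0]=0; dp[i]=1+min(dp[i-c] for c in coins)
...dp[19]=5, dp[20]=2, dp[21]=2, dp[22]=2, dp[23]=3, dp[24]=4
Minimum coins for 24 = 4


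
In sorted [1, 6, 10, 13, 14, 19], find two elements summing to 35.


Two pointers: lo=0, hi=5
No pair sums to 35


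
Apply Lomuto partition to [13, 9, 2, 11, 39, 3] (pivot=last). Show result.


Elements <= 3 go left of pivot.
Result: [2, 3, 13, 11, 39, 9], pivot at index 1


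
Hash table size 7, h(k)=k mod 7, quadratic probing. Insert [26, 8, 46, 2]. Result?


Insertions: 26->slot 5; 8->slot 1; 46->slot 4; 2->slot 2
Table: [None, 8, 2, None, 46, 26, None]


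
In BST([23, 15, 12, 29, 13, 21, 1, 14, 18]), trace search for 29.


BST root = 23
Search for 29: compare at each node
Path: [23, 29]


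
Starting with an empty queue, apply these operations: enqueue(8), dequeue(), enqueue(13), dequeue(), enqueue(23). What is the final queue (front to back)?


enqueue(8) -> [8]
dequeue() returns 8 -> []
enqueue(13) -> [13]
dequeue() returns 13 -> []
enqueue(23) -> [23]
Final queue (front to back): [23]


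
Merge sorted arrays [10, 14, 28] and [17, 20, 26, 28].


Compare heads, take smaller each step.
Merged: [10, 14, 17, 20, 26, 28, 28]


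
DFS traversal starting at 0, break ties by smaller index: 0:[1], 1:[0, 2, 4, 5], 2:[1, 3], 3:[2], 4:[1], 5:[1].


DFS stack-based: start with [0]
Visit order: [0, 1, 2, 3, 4, 5]


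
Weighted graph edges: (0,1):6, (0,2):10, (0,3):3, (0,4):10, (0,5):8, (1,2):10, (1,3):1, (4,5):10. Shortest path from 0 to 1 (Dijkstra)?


Dijkstra from 0:
Distances: {0: 0, 1: 4, 2: 10, 3: 3, 4: 10, 5: 8}
Shortest distance to 1 = 4, path = [0, 3, 1]


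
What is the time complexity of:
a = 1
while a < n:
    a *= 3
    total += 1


Per nesting level: O(log n) = O(log n)
Complexity: O(log n)


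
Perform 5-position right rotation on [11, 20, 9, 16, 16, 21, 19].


Right rotate by 5: [9, 16, 16, 21, 19, 11, 20]


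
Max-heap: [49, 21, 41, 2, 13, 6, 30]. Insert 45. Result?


Append 45: [49, 21, 41, 2, 13, 6, 30, 45]
Bubble up: swap idx 7(45) with idx 3(2); swap idx 3(45) with idx 1(21)
Result: [49, 45, 41, 21, 13, 6, 30, 2]


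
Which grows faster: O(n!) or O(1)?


constant grows slower than factorial
O(1) is asymptotically smaller; O(n!) grows faster


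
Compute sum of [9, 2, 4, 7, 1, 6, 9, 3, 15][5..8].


Prefix sums: [0, 9, 11, 15, 22, 23, 29, 38, 41, 56]
Sum[5..8] = prefix[9] - prefix[5] = 56 - 23 = 33


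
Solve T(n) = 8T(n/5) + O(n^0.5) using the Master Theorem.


a=8, b=5, c=0.5. log_5(8)=1.292 > c=0.5. Case 1: O(n^log_b(a)) = O(n^1.292)
Complexity: O(n^1.292)


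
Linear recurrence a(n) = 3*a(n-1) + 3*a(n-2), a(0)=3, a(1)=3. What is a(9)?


Build bottom-up:
...a(7)=13203, a(8)=50058, a(9)=3*50058+3*13203=189783


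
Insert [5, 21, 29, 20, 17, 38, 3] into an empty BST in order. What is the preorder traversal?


Root = 5; build tree by BST insertion.
Preorder traversal: [5, 3, 21, 20, 17, 29, 38]


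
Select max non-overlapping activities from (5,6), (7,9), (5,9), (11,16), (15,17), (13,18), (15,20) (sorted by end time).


Greedy: pick earliest-ending, then skip overlaps.
Selected (3 activities): [(5, 6), (7, 9), (11, 16)]


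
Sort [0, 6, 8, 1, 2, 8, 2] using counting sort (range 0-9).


Count array: [1, 1, 2, 0, 0, 0, 1, 0, 2, 0]
Reconstruct: [0, 1, 2, 2, 6, 8, 8]


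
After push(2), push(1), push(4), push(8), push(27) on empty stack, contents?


push(2) -> [2]
push(1) -> [2, 1]
push(4) -> [2, 1, 4]
push(8) -> [2, 1, 4, 8]
push(27) -> [2, 1, 4, 8, 27]
Final stack (bottom to top): [2, 1, 4, 8, 27]


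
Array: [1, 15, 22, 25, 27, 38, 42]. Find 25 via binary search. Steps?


Search for 25:
[0,6] mid=3 arr[3]=25
Total: 1 comparisons


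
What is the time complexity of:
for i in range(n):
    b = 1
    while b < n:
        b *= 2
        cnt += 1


Per nesting level: O(n) * O(log n) = O(n log n)
Complexity: O(n log n)


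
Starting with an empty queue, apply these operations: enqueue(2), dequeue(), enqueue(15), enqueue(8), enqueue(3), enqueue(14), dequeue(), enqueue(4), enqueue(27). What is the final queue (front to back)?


enqueue(2) -> [2]
dequeue() returns 2 -> []
enqueue(15) -> [15]
enqueue(8) -> [15, 8]
enqueue(3) -> [15, 8, 3]
enqueue(14) -> [15, 8, 3, 14]
dequeue() returns 15 -> [8, 3, 14]
enqueue(4) -> [8, 3, 14, 4]
enqueue(27) -> [8, 3, 14, 4, 27]
Final queue (front to back): [8, 3, 14, 4, 27]


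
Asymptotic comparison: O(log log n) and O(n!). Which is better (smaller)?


double-logarithmic grows slower than factorial
O(log log n) is asymptotically smaller; O(n!) grows faster


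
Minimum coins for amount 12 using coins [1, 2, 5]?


dp[0]=0; dp[i]=1+min(dp[i-c] for c in coins)
...dp[7]=2, dp[8]=3, dp[9]=3, dp[10]=2, dp[11]=3, dp[12]=3
Minimum coins for 12 = 3


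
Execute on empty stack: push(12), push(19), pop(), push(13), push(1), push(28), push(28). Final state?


push(12) -> [12]
push(19) -> [12, 19]
pop() returns 19 -> [12]
push(13) -> [12, 13]
push(1) -> [12, 13, 1]
push(28) -> [12, 13, 1, 28]
push(28) -> [12, 13, 1, 28, 28]
Final stack (bottom to top): [12, 13, 1, 28, 28]


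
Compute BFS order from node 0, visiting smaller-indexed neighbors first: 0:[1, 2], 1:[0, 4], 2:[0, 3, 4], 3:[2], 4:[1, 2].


BFS queue: start with [0]
Visit order: [0, 1, 2, 4, 3]


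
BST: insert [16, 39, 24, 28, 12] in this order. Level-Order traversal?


Root = 16; build tree by BST insertion.
Level-Order traversal: [16, 12, 39, 24, 28]


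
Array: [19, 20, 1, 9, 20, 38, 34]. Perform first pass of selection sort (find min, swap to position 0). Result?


After one pass: [1, 20, 19, 9, 20, 38, 34]


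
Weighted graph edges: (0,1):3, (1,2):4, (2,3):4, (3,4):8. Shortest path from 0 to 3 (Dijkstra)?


Dijkstra from 0:
Distances: {0: 0, 1: 3, 2: 7, 3: 11, 4: 19}
Shortest distance to 3 = 11, path = [0, 1, 2, 3]


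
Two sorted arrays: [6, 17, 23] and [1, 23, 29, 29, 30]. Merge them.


Compare heads, take smaller each step.
Merged: [1, 6, 17, 23, 23, 29, 29, 30]


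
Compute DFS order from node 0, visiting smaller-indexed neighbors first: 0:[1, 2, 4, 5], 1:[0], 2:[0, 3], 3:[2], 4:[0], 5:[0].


DFS stack-based: start with [0]
Visit order: [0, 1, 2, 3, 4, 5]


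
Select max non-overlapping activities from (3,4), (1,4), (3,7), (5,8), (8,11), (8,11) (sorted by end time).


Greedy: pick earliest-ending, then skip overlaps.
Selected (3 activities): [(3, 4), (5, 8), (8, 11)]


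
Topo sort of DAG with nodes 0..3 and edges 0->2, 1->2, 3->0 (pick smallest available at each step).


Kahn's algorithm, process smallest node first
Order: [1, 3, 0, 2]


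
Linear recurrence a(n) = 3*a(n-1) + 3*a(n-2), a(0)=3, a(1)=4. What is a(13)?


Build bottom-up:
...a(11)=3235545, a(12)=12266883, a(13)=3*12266883+3*3235545=46507284


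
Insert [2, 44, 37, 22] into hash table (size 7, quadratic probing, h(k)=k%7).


Insertions: 2->slot 2; 44->slot 3; 37->slot 6; 22->slot 1
Table: [None, 22, 2, 44, None, None, 37]


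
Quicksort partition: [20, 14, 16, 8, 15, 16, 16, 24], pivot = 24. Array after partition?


Elements <= 24 go left of pivot.
Result: [20, 14, 16, 8, 15, 16, 16, 24], pivot at index 7


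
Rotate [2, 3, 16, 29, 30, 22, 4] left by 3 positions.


Left rotate by 3: [29, 30, 22, 4, 2, 3, 16]


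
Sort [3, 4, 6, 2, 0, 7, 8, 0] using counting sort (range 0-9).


Count array: [2, 0, 1, 1, 1, 0, 1, 1, 1, 0]
Reconstruct: [0, 0, 2, 3, 4, 6, 7, 8]


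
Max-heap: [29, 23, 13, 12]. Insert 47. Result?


Append 47: [29, 23, 13, 12, 47]
Bubble up: swap idx 4(47) with idx 1(23); swap idx 1(47) with idx 0(29)
Result: [47, 29, 13, 12, 23]


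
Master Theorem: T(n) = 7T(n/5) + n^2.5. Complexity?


a=7, b=5, c=2.5. log_5(7)=1.209 < c=2.5. Case 3: O(n^c) = O(n^2.500)
Complexity: O(n^2.500)


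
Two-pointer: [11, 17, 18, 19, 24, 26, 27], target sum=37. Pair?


Two pointers: lo=0, hi=6
Found pair: (11, 26) summing to 37


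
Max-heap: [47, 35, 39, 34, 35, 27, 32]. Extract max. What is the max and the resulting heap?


Max = 47
Replace root with last, heapify down
Resulting heap: [39, 35, 32, 34, 35, 27]


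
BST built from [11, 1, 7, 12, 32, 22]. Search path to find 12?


BST root = 11
Search for 12: compare at each node
Path: [11, 12]


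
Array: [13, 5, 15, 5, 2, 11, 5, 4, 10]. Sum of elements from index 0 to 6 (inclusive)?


Prefix sums: [0, 13, 18, 33, 38, 40, 51, 56, 60, 70]
Sum[0..6] = prefix[7] - prefix[0] = 56 - 0 = 56


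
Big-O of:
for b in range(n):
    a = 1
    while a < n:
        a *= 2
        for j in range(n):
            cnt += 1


Per nesting level: O(n) * O(log n) * O(n) = O(n^2 log n)
Complexity: O(n^2 log n)


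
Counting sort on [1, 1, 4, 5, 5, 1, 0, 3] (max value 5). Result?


Count array: [1, 3, 0, 1, 1, 2]
Reconstruct: [0, 1, 1, 1, 3, 4, 5, 5]


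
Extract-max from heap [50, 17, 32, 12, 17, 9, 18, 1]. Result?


Max = 50
Replace root with last, heapify down
Resulting heap: [32, 17, 18, 12, 17, 9, 1]


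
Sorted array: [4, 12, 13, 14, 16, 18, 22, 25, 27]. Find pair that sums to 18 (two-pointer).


Two pointers: lo=0, hi=8
Found pair: (4, 14) summing to 18


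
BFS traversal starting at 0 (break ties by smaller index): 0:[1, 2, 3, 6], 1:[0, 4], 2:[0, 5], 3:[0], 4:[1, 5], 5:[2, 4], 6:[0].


BFS queue: start with [0]
Visit order: [0, 1, 2, 3, 6, 4, 5]


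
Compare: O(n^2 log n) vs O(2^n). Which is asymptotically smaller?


n^2 log n grows slower than exponential
O(n^2 log n) is asymptotically smaller; O(2^n) grows faster


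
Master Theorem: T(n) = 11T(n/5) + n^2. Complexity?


a=11, b=5, c=2. log_5(11)=1.490 < c=2. Case 3: O(n^c) = O(n^2)
Complexity: O(n^2)


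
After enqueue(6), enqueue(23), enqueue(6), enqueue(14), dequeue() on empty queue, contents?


enqueue(6) -> [6]
enqueue(23) -> [6, 23]
enqueue(6) -> [6, 23, 6]
enqueue(14) -> [6, 23, 6, 14]
dequeue() returns 6 -> [23, 6, 14]
Final queue (front to back): [23, 6, 14]


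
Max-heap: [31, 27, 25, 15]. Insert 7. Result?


Append 7: [31, 27, 25, 15, 7]
Bubble up: no swaps needed
Result: [31, 27, 25, 15, 7]


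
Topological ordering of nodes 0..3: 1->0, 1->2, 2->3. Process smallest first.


Kahn's algorithm, process smallest node first
Order: [1, 0, 2, 3]


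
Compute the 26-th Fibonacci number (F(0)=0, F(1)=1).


F(n)=F(n-1)+F(n-2)
...F(24)=46368, F(25)=75025, F(26)=121393


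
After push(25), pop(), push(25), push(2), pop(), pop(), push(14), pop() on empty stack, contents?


push(25) -> [25]
pop() returns 25 -> []
push(25) -> [25]
push(2) -> [25, 2]
pop() returns 2 -> [25]
pop() returns 25 -> []
push(14) -> [14]
pop() returns 14 -> []
Final stack (bottom to top): []


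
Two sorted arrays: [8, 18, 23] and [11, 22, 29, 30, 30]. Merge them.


Compare heads, take smaller each step.
Merged: [8, 11, 18, 22, 23, 29, 30, 30]


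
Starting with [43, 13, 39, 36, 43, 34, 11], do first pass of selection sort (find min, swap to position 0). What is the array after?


After one pass: [11, 13, 39, 36, 43, 34, 43]


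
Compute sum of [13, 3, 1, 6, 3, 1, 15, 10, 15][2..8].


Prefix sums: [0, 13, 16, 17, 23, 26, 27, 42, 52, 67]
Sum[2..8] = prefix[9] - prefix[2] = 67 - 16 = 51


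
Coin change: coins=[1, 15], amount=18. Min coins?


dp[0]=0; dp[i]=1+min(dp[i-c] for c in coins)
...dp[13]=13, dp[14]=14, dp[15]=1, dp[16]=2, dp[17]=3, dp[18]=4
Minimum coins for 18 = 4


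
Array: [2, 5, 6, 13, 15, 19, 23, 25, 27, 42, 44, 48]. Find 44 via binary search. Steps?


Search for 44:
[0,11] mid=5 arr[5]=19
[6,11] mid=8 arr[8]=27
[9,11] mid=10 arr[10]=44
Total: 3 comparisons


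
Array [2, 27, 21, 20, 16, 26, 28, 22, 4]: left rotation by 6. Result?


Left rotate by 6: [28, 22, 4, 2, 27, 21, 20, 16, 26]


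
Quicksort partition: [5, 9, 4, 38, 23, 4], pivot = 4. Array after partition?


Elements <= 4 go left of pivot.
Result: [4, 4, 5, 38, 23, 9], pivot at index 1


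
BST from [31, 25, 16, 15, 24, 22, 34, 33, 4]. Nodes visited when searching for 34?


BST root = 31
Search for 34: compare at each node
Path: [31, 34]


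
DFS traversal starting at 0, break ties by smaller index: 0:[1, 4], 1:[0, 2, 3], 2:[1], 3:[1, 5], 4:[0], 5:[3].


DFS stack-based: start with [0]
Visit order: [0, 1, 2, 3, 5, 4]


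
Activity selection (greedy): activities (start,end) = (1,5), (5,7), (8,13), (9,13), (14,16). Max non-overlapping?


Greedy: pick earliest-ending, then skip overlaps.
Selected (4 activities): [(1, 5), (5, 7), (8, 13), (14, 16)]


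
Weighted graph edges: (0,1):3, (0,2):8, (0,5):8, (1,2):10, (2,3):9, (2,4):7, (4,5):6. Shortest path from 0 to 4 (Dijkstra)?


Dijkstra from 0:
Distances: {0: 0, 1: 3, 2: 8, 3: 17, 4: 14, 5: 8}
Shortest distance to 4 = 14, path = [0, 5, 4]


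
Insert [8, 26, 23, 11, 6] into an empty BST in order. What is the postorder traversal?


Root = 8; build tree by BST insertion.
Postorder traversal: [6, 11, 23, 26, 8]


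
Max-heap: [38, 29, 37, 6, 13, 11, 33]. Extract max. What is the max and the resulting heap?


Max = 38
Replace root with last, heapify down
Resulting heap: [37, 29, 33, 6, 13, 11]


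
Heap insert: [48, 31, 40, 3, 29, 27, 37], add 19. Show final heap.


Append 19: [48, 31, 40, 3, 29, 27, 37, 19]
Bubble up: swap idx 7(19) with idx 3(3)
Result: [48, 31, 40, 19, 29, 27, 37, 3]


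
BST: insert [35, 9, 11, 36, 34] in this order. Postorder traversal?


Root = 35; build tree by BST insertion.
Postorder traversal: [34, 11, 9, 36, 35]


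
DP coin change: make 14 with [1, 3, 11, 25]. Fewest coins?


dp[0]=0; dp[i]=1+min(dp[i-c] for c in coins)
...dp[9]=3, dp[10]=4, dp[11]=1, dp[12]=2, dp[13]=3, dp[14]=2
Minimum coins for 14 = 2


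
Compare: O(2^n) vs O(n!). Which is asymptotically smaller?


exponential grows slower than factorial
O(2^n) is asymptotically smaller; O(n!) grows faster


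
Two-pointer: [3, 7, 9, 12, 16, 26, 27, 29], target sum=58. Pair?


Two pointers: lo=0, hi=7
No pair sums to 58


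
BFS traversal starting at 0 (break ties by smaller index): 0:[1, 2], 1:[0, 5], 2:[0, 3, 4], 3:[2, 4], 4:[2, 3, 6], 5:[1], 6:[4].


BFS queue: start with [0]
Visit order: [0, 1, 2, 5, 3, 4, 6]


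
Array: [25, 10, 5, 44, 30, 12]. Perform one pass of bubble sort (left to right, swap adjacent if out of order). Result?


After one pass: [10, 5, 25, 30, 12, 44]


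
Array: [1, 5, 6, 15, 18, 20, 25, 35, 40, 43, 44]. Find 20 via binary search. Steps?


Search for 20:
[0,10] mid=5 arr[5]=20
Total: 1 comparisons


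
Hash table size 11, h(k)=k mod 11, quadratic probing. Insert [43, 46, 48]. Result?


Insertions: 43->slot 10; 46->slot 2; 48->slot 4
Table: [None, None, 46, None, 48, None, None, None, None, None, 43]


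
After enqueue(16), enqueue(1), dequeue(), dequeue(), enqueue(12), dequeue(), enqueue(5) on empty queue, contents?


enqueue(16) -> [16]
enqueue(1) -> [16, 1]
dequeue() returns 16 -> [1]
dequeue() returns 1 -> []
enqueue(12) -> [12]
dequeue() returns 12 -> []
enqueue(5) -> [5]
Final queue (front to back): [5]


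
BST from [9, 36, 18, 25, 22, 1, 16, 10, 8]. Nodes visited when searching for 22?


BST root = 9
Search for 22: compare at each node
Path: [9, 36, 18, 25, 22]


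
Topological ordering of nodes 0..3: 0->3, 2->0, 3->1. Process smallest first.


Kahn's algorithm, process smallest node first
Order: [2, 0, 3, 1]


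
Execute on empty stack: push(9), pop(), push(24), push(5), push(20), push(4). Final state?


push(9) -> [9]
pop() returns 9 -> []
push(24) -> [24]
push(5) -> [24, 5]
push(20) -> [24, 5, 20]
push(4) -> [24, 5, 20, 4]
Final stack (bottom to top): [24, 5, 20, 4]


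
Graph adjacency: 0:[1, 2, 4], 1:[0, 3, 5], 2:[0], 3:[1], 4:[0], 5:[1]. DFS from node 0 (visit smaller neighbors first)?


DFS stack-based: start with [0]
Visit order: [0, 1, 3, 5, 2, 4]


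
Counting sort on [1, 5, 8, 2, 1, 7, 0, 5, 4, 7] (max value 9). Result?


Count array: [1, 2, 1, 0, 1, 2, 0, 2, 1, 0]
Reconstruct: [0, 1, 1, 2, 4, 5, 5, 7, 7, 8]


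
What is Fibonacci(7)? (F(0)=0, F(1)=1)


F(n)=F(n-1)+F(n-2)
...F(5)=5, F(6)=8, F(7)=13


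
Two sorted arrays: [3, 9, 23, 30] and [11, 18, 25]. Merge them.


Compare heads, take smaller each step.
Merged: [3, 9, 11, 18, 23, 25, 30]


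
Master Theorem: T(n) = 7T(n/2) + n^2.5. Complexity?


a=7, b=2, c=2.5. log_2(7)=2.807 > c=2.5. Case 1: O(n^log_b(a)) = O(n^2.807)
Complexity: O(n^2.807)


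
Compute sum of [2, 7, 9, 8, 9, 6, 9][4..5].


Prefix sums: [0, 2, 9, 18, 26, 35, 41, 50]
Sum[4..5] = prefix[6] - prefix[4] = 41 - 26 = 15


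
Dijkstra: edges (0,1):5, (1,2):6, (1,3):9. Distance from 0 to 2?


Dijkstra from 0:
Distances: {0: 0, 1: 5, 2: 11, 3: 14}
Shortest distance to 2 = 11, path = [0, 1, 2]


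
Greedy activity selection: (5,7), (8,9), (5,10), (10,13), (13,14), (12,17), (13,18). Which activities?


Greedy: pick earliest-ending, then skip overlaps.
Selected (4 activities): [(5, 7), (8, 9), (10, 13), (13, 14)]


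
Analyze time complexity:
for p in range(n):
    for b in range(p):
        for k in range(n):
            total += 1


Per nesting level: O(n) * O(n) [triangular over p] * O(n) = O(n^3)
Complexity: O(n^3)


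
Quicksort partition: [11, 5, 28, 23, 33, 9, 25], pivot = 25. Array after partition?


Elements <= 25 go left of pivot.
Result: [11, 5, 23, 9, 25, 28, 33], pivot at index 4


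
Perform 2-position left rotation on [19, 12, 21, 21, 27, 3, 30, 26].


Left rotate by 2: [21, 21, 27, 3, 30, 26, 19, 12]


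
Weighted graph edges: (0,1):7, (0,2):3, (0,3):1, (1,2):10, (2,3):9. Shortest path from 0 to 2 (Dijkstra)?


Dijkstra from 0:
Distances: {0: 0, 1: 7, 2: 3, 3: 1}
Shortest distance to 2 = 3, path = [0, 2]


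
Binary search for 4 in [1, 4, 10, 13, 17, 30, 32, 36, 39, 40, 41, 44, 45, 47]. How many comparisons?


Search for 4:
[0,13] mid=6 arr[6]=32
[0,5] mid=2 arr[2]=10
[0,1] mid=0 arr[0]=1
[1,1] mid=1 arr[1]=4
Total: 4 comparisons


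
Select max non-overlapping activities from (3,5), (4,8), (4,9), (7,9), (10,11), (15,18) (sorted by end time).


Greedy: pick earliest-ending, then skip overlaps.
Selected (4 activities): [(3, 5), (7, 9), (10, 11), (15, 18)]


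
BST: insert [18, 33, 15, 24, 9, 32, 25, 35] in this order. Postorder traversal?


Root = 18; build tree by BST insertion.
Postorder traversal: [9, 15, 25, 32, 24, 35, 33, 18]


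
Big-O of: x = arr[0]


Analysis: constant-time operation, no loop
Complexity: O(1)


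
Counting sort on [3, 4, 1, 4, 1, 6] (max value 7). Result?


Count array: [0, 2, 0, 1, 2, 0, 1, 0]
Reconstruct: [1, 1, 3, 4, 4, 6]


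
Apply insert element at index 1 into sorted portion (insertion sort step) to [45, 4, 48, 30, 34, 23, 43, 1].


After one pass: [4, 45, 48, 30, 34, 23, 43, 1]


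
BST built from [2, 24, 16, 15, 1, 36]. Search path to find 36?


BST root = 2
Search for 36: compare at each node
Path: [2, 24, 36]


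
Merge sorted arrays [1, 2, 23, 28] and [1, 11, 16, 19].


Compare heads, take smaller each step.
Merged: [1, 1, 2, 11, 16, 19, 23, 28]


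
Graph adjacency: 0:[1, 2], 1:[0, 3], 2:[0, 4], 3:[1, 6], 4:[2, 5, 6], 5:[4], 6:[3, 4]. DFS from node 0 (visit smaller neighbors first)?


DFS stack-based: start with [0]
Visit order: [0, 1, 3, 6, 4, 2, 5]


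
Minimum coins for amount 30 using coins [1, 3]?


dp[0]=0; dp[i]=1+min(dp[i-c] for c in coins)
...dp[25]=9, dp[26]=10, dp[27]=9, dp[28]=10, dp[29]=11, dp[30]=10
Minimum coins for 30 = 10


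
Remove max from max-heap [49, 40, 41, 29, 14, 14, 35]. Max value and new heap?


Max = 49
Replace root with last, heapify down
Resulting heap: [41, 40, 35, 29, 14, 14]


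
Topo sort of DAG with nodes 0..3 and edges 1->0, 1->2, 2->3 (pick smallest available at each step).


Kahn's algorithm, process smallest node first
Order: [1, 0, 2, 3]


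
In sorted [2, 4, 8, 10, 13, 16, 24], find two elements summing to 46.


Two pointers: lo=0, hi=6
No pair sums to 46
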